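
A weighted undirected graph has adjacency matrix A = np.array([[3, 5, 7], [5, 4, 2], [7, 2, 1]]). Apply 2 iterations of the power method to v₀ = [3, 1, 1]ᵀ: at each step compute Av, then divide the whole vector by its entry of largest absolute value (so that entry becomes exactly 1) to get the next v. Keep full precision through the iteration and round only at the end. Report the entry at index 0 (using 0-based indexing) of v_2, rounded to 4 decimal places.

Av0 = (21.00000, 21.00000, 24.00000); divide by 24.00000 → v1 = (0.87500, 0.87500, 1.00000)
Av1 = (14.00000, 9.87500, 8.87500); divide by 14.00000 → v2 = (1.00000, 0.70536, 0.63393)
Requested entry of v2: 336/336 = 1.0000

1.0000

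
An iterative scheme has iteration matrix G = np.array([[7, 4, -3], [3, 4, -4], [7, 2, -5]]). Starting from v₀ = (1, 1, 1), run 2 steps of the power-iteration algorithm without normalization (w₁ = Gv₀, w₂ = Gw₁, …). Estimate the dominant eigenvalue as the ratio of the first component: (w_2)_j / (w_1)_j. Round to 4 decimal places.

7.0000

w1 = Gv₀ = (8, 3, 4)
w2 = Gw1 = (56, 20, 42)
Ratio at component: 56 / 8 = 7.0000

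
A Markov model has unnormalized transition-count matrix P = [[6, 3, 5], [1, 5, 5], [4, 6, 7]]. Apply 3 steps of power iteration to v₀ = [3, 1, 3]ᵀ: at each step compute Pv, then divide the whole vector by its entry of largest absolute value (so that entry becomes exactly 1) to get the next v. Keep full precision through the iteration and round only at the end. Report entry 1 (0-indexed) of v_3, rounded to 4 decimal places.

0.6325

Pv0 = (36.00000, 23.00000, 39.00000); divide by 39.00000 → v1 = (0.92308, 0.58974, 1.00000)
Pv1 = (12.30769, 8.87179, 14.23077); divide by 14.23077 → v2 = (0.86486, 0.62342, 1.00000)
Pv2 = (12.05946, 8.98198, 14.20000); divide by 14.20000 → v3 = (0.84926, 0.63253, 1.00000)
Requested entry of v3: 4985/7881 = 0.6325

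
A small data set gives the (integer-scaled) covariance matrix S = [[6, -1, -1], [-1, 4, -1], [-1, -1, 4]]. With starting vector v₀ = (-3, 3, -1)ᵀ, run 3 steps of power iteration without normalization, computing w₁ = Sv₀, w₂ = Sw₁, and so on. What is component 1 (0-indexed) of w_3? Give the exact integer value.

496

w1 = Sv₀ = (6·(-3) + (-1)·3 + (-1)·(-1); (-1)·(-3) + 4·3 + (-1)·(-1); (-1)·(-3) + (-1)·3 + 4·(-1)) = (-20, 16, -4)
w2 = Sw1 = (6·(-20) + (-1)·16 + (-1)·(-4); (-1)·(-20) + 4·16 + (-1)·(-4); (-1)·(-20) + (-1)·16 + 4·(-4)) = (-132, 88, -12)
w3 = Sw2 = (-868, 496, -4)
The requested component of w3 is 496.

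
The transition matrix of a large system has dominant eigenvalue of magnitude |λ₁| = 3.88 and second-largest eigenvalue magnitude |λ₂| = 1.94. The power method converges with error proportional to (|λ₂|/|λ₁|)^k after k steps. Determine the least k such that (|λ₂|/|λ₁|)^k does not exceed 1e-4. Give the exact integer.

14

|λ₂/λ₁| = 1.94/3.88 = 0.50000
Need k ≥ ln(1e-4) / ln(0.50000) = -9.2103 / -0.6931 ≈ 13.288
Smallest integer k satisfying the bound: 14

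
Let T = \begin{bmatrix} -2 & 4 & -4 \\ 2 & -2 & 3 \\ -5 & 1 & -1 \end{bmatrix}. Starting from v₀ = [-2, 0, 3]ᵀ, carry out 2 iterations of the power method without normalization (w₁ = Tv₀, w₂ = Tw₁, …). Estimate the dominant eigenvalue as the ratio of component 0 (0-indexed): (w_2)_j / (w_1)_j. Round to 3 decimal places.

w1 = Tv₀ = ((-2)·(-2) + 4·0 + (-4)·3; 2·(-2) + (-2)·0 + 3·3; (-5)·(-2) + 1·0 + (-1)·3) = (-8, 5, 7)
w2 = Tw1 = ((-2)·(-8) + 4·5 + (-4)·7; 2·(-8) + (-2)·5 + 3·7; (-5)·(-8) + 1·5 + (-1)·7) = (8, -5, 38)
Ratio at component: 8 / -8 = -1.000

-1.000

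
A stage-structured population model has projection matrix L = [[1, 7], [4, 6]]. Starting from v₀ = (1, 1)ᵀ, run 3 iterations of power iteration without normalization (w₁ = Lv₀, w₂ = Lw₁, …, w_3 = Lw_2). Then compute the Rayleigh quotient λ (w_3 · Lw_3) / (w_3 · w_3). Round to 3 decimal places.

λ ≈ 9.357

w1 = Lv₀ = (8, 10)
w2 = Lw1 = (78, 92)
w3 = Lw2 = (722, 864)
Lw3 = (6770, 8072)
w3·Lw3 = 722·6770 + 864·8072 = 11862148; w3·w3 = 722·722 + 864·864 = 1267780
λ ≈ 11862148/1267780 = 9.357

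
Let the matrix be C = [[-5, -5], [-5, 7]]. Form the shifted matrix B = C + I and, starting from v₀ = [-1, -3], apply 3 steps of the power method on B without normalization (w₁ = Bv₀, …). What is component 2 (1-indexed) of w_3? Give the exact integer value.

B = C + I has rows (-4, -5); (-5, 8)
w1 = Bv₀ = ((-4)·(-1) + (-5)·(-3); (-5)·(-1) + 8·(-3)) = (19, -19)
w2 = Bw1 = ((-4)·19 + (-5)·(-19); (-5)·19 + 8·(-19)) = (19, -247)
w3 = Bw2 = (1159, -2071)
Requested component of w3: -2071

-2071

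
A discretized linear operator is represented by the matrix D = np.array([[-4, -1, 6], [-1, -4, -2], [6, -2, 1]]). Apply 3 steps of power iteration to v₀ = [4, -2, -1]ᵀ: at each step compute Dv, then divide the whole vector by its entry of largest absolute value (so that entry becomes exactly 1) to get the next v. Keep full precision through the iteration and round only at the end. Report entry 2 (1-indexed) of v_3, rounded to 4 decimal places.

-0.1359

Dv0 = (-20.00000, 6.00000, 27.00000); divide by 27.00000 → v1 = (-0.74074, 0.22222, 1.00000)
Dv1 = (8.74074, -2.14815, -3.88889); divide by 8.74074 → v2 = (1.00000, -0.24576, -0.44492)
Dv2 = (-6.42373, 0.87288, 6.04661); divide by -6.42373 → v3 = (1.00000, -0.13588, -0.94129)
Requested entry of v3: 206/-1516 = -0.1359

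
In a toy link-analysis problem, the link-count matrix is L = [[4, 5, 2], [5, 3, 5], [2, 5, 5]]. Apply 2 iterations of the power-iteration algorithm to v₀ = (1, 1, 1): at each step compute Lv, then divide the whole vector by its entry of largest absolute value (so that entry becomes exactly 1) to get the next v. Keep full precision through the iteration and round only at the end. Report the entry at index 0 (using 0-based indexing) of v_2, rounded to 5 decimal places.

0.86364

Lv0 = (11.000000, 13.000000, 12.000000); divide by 13.000000 → v1 = (0.846154, 1.000000, 0.923077)
Lv1 = (10.230769, 11.846154, 11.307692); divide by 11.846154 → v2 = (0.863636, 1.000000, 0.954545)
Requested entry of v2: 133/154 = 0.86364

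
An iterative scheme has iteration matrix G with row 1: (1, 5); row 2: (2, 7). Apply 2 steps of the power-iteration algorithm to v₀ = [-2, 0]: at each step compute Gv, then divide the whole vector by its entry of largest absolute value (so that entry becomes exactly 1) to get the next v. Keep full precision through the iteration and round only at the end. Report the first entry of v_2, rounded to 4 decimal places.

0.6875

Gv0 = (-2.00000, -4.00000); divide by -4.00000 → v1 = (0.50000, 1.00000)
Gv1 = (5.50000, 8.00000); divide by 8.00000 → v2 = (0.68750, 1.00000)
Requested entry of v2: -22/-32 = 0.6875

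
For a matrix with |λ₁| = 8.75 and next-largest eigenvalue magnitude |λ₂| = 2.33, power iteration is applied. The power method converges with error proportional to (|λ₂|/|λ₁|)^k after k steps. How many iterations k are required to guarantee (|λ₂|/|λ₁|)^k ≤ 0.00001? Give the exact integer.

9

|λ₂/λ₁| = 2.33/8.75 = 0.26629
Need k ≥ ln(0.00001) / ln(0.26629) = -11.5129 / -1.3232 ≈ 8.701
Smallest integer k satisfying the bound: 9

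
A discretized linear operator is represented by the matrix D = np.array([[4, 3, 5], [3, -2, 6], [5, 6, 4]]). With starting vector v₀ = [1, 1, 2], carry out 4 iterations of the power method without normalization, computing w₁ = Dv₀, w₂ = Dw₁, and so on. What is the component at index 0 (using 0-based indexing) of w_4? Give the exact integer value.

w1 = Dv₀ = (4·1 + 3·1 + 5·2; 3·1 + (-2)·1 + 6·2; 5·1 + 6·1 + 4·2) = (17, 13, 19)
w2 = Dw1 = (4·17 + 3·13 + 5·19; 3·17 + (-2)·13 + 6·19; 5·17 + 6·13 + 4·19) = (202, 139, 239)
w3 = Dw2 = (2420, 1762, 2800)
w4 = Dw3 = (28966, 20536, 33872)
The requested component of w4 is 28966.

28966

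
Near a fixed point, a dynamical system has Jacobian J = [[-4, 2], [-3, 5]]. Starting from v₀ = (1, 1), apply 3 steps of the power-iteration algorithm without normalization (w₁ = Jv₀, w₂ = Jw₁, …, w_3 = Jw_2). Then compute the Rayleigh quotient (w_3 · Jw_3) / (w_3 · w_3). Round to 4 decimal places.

w1 = Jv₀ = ((-4)·1 + 2·1; (-3)·1 + 5·1) = (-2, 2)
w2 = Jw1 = ((-4)·(-2) + 2·2; (-3)·(-2) + 5·2) = (12, 16)
w3 = Jw2 = (-16, 44)
Jw3 = (152, 268)
w3·Jw3 = (-16)·152 + 44·268 = 9360; w3·w3 = (-16)·(-16) + 44·44 = 2192
λ ≈ 9360/2192 = 4.2701

λ ≈ 4.2701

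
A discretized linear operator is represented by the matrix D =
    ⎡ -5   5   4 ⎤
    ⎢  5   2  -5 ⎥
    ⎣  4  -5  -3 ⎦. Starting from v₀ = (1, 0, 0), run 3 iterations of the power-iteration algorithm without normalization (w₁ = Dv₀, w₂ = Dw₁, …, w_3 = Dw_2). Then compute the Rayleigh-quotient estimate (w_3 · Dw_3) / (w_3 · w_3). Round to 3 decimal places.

-11.692

w1 = Dv₀ = ((-5)·1 + 5·0 + 4·0; 5·1 + 2·0 + (-5)·0; 4·1 + (-5)·0 + (-3)·0) = (-5, 5, 4)
w2 = Dw1 = ((-5)·(-5) + 5·5 + 4·4; 5·(-5) + 2·5 + (-5)·4; 4·(-5) + (-5)·5 + (-3)·4) = (66, -35, -57)
w3 = Dw2 = (-733, 545, 610)
Dw3 = (8830, -5625, -7487)
w3·Dw3 = (-733)·8830 + 545·(-5625) + 610·(-7487) = -14105085; w3·w3 = (-733)·(-733) + 545·545 + 610·610 = 1206414
λ ≈ -14105085/1206414 = -11.692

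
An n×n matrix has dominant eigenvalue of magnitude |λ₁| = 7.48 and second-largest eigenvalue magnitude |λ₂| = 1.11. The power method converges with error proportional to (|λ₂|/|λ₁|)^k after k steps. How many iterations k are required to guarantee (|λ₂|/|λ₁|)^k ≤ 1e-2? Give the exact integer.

|λ₂/λ₁| = 1.11/7.48 = 0.14840
Need k ≥ ln(1e-2) / ln(0.14840) = -4.6052 / -1.9079 ≈ 2.414
Smallest integer k satisfying the bound: 3

3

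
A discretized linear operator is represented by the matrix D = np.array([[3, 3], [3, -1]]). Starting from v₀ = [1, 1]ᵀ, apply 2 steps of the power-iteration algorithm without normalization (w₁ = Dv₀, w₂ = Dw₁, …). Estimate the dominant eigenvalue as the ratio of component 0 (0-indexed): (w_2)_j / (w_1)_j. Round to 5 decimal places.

w1 = Dv₀ = (6, 2)
w2 = Dw1 = (24, 16)
Ratio at component: 24 / 6 = 4.00000

λ ≈ 4.00000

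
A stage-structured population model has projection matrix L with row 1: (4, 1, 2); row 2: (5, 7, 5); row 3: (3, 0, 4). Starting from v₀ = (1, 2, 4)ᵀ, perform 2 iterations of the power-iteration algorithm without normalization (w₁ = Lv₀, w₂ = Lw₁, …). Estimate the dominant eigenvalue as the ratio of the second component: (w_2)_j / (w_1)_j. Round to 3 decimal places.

w1 = Lv₀ = (4·1 + 1·2 + 2·4; 5·1 + 7·2 + 5·4; 3·1 + 0·2 + 4·4) = (14, 39, 19)
w2 = Lw1 = (4·14 + 1·39 + 2·19; 5·14 + 7·39 + 5·19; 3·14 + 0·39 + 4·19) = (133, 438, 118)
Ratio at component: 438 / 39 = 11.231

λ ≈ 11.231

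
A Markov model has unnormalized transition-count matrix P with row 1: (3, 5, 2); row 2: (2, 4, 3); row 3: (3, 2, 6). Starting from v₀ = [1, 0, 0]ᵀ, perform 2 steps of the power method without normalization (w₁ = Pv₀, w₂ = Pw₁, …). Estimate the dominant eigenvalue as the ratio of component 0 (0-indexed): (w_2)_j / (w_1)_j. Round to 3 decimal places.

8.333

w1 = Pv₀ = (3, 2, 3)
w2 = Pw1 = (25, 23, 31)
Ratio at component: 25 / 3 = 8.333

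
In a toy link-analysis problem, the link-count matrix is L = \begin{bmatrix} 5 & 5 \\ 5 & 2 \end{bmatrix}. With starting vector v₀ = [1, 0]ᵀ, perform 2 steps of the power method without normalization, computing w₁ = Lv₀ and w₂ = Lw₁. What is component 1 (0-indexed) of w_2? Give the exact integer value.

35

w1 = Lv₀ = (5·1 + 5·0; 5·1 + 2·0) = (5, 5)
w2 = Lw1 = (5·5 + 5·5; 5·5 + 2·5) = (50, 35)
The requested component of w2 is 35.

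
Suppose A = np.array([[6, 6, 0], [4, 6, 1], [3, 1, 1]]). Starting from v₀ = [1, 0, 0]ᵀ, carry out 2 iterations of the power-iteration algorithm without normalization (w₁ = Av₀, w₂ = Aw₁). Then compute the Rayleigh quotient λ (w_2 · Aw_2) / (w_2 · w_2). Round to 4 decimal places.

w1 = Av₀ = (6·1 + 6·0 + 0·0; 4·1 + 6·0 + 1·0; 3·1 + 1·0 + 1·0) = (6, 4, 3)
w2 = Aw1 = (6·6 + 6·4 + 0·3; 4·6 + 6·4 + 1·3; 3·6 + 1·4 + 1·3) = (60, 51, 25)
Aw2 = (666, 571, 256)
w2·Aw2 = 60·666 + 51·571 + 25·256 = 75481; w2·w2 = 60·60 + 51·51 + 25·25 = 6826
λ ≈ 75481/6826 = 11.0579

λ ≈ 11.0579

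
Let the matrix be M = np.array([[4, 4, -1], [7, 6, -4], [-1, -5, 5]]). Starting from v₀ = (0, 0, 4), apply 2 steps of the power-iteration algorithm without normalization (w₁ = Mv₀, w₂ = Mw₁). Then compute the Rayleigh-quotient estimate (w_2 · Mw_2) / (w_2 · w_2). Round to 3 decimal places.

12.378

w1 = Mv₀ = (-4, -16, 20)
w2 = Mw1 = (-100, -204, 184)
Mw2 = (-1400, -2660, 2040)
w2·Mw2 = (-100)·(-1400) + (-204)·(-2660) + 184·2040 = 1058000; w2·w2 = (-100)·(-100) + (-204)·(-204) + 184·184 = 85472
λ ≈ 1058000/85472 = 12.378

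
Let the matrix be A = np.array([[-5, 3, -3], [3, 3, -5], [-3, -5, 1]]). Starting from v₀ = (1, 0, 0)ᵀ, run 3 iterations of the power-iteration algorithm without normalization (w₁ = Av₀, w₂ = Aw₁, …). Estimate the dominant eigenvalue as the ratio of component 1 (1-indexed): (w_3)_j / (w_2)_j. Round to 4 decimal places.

w1 = Av₀ = ((-5)·1 + 3·0 + (-3)·0; 3·1 + 3·0 + (-5)·0; (-3)·1 + (-5)·0 + 1·0) = (-5, 3, -3)
w2 = Aw1 = ((-5)·(-5) + 3·3 + (-3)·(-3); 3·(-5) + 3·3 + (-5)·(-3); (-3)·(-5) + (-5)·3 + 1·(-3)) = (43, 9, -3)
w3 = Aw2 = (-179, 171, -177)
Ratio at component: -179 / 43 = -4.1628

-4.1628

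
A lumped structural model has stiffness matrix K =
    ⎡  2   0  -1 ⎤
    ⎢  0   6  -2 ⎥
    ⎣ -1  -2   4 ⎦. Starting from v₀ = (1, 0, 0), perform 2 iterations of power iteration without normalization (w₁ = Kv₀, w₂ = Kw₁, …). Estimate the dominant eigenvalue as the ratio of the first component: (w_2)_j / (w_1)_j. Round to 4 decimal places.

λ ≈ 2.5000

w1 = Kv₀ = (2·1 + 0·0 + (-1)·0; 0·1 + 6·0 + (-2)·0; (-1)·1 + (-2)·0 + 4·0) = (2, 0, -1)
w2 = Kw1 = (2·2 + 0·0 + (-1)·(-1); 0·2 + 6·0 + (-2)·(-1); (-1)·2 + (-2)·0 + 4·(-1)) = (5, 2, -6)
Ratio at component: 5 / 2 = 2.5000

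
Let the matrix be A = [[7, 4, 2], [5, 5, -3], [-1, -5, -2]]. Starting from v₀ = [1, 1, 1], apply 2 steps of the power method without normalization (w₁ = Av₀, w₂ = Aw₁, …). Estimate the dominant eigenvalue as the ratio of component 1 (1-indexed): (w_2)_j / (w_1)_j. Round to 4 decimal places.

λ ≈ 7.9231

w1 = Av₀ = (13, 7, -8)
w2 = Aw1 = (103, 124, -32)
Ratio at component: 103 / 13 = 7.9231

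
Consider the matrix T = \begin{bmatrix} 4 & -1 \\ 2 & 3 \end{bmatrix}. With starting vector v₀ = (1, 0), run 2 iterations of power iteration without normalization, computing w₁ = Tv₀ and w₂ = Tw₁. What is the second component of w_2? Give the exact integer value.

w1 = Tv₀ = (4, 2)
w2 = Tw1 = (14, 14)
The requested component of w2 is 14.

14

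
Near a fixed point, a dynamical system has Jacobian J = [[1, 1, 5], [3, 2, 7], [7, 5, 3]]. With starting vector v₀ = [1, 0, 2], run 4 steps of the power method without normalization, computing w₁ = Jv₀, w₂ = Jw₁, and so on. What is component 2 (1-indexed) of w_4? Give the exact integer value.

w1 = Jv₀ = (1·1 + 1·0 + 5·2; 3·1 + 2·0 + 7·2; 7·1 + 5·0 + 3·2) = (11, 17, 13)
w2 = Jw1 = (1·11 + 1·17 + 5·13; 3·11 + 2·17 + 7·13; 7·11 + 5·17 + 3·13) = (93, 158, 201)
w3 = Jw2 = (1256, 2002, 2044)
w4 = Jw3 = (13478, 22080, 24934)
The requested component of w4 is 22080.

22080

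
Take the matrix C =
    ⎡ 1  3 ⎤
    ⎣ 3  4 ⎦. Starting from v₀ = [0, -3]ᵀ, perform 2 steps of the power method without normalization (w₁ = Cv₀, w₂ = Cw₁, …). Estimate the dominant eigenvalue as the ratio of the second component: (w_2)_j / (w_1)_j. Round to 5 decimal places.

λ ≈ 6.25000

w1 = Cv₀ = (1·0 + 3·(-3); 3·0 + 4·(-3)) = (-9, -12)
w2 = Cw1 = (1·(-9) + 3·(-12); 3·(-9) + 4·(-12)) = (-45, -75)
Ratio at component: -75 / -12 = 6.25000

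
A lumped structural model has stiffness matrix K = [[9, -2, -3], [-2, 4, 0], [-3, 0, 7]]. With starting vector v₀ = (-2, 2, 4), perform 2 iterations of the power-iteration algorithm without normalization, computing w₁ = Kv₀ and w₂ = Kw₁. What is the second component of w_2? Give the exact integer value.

116

w1 = Kv₀ = (9·(-2) + (-2)·2 + (-3)·4; (-2)·(-2) + 4·2 + 0·4; (-3)·(-2) + 0·2 + 7·4) = (-34, 12, 34)
w2 = Kw1 = (9·(-34) + (-2)·12 + (-3)·34; (-2)·(-34) + 4·12 + 0·34; (-3)·(-34) + 0·12 + 7·34) = (-432, 116, 340)
The requested component of w2 is 116.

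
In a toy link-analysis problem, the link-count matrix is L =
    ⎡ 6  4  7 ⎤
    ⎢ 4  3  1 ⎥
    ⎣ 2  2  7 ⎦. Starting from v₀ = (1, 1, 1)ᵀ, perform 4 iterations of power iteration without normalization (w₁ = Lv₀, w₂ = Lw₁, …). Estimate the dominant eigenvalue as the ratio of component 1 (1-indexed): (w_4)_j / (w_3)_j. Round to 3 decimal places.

w1 = Lv₀ = (6·1 + 4·1 + 7·1; 4·1 + 3·1 + 1·1; 2·1 + 2·1 + 7·1) = (17, 8, 11)
w2 = Lw1 = (6·17 + 4·8 + 7·11; 4·17 + 3·8 + 1·11; 2·17 + 2·8 + 7·11) = (211, 103, 127)
w3 = Lw2 = (2567, 1280, 1517)
w4 = Lw3 = (31141, 15625, 18313)
Ratio at component: 31141 / 2567 = 12.131

12.131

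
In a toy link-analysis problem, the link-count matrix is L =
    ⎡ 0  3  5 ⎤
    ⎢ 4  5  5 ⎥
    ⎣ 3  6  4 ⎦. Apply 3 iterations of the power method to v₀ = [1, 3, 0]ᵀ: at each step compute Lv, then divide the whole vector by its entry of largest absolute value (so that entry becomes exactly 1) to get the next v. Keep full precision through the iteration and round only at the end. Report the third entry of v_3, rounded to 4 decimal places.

Lv0 = (9.00000, 19.00000, 21.00000); divide by 21.00000 → v1 = (0.42857, 0.90476, 1.00000)
Lv1 = (7.71429, 11.23810, 10.71429); divide by 11.23810 → v2 = (0.68644, 1.00000, 0.95339)
Lv2 = (7.76695, 12.51271, 11.87288); divide by 12.51271 → v3 = (0.62072, 1.00000, 0.94887)
Requested entry of v3: 2802/2953 = 0.9489

0.9489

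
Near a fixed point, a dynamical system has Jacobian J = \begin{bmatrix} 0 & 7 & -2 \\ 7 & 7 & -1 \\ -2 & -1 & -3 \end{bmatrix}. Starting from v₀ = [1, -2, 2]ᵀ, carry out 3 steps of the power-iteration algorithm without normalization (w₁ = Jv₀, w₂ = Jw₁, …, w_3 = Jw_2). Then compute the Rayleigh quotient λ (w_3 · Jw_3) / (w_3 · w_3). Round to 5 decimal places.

w1 = Jv₀ = (0·1 + 7·(-2) + (-2)·2; 7·1 + 7·(-2) + (-1)·2; (-2)·1 + (-1)·(-2) + (-3)·2) = (-18, -9, -6)
w2 = Jw1 = (0·(-18) + 7·(-9) + (-2)·(-6); 7·(-18) + 7·(-9) + (-1)·(-6); (-2)·(-18) + (-1)·(-9) + (-3)·(-6)) = (-51, -183, 63)
w3 = Jw2 = (-1407, -1701, 96)
Jw3 = (-12099, -21852, 4227)
w3·Jw3 = (-1407)·(-12099) + (-1701)·(-21852) + 96·4227 = 54599337; w3·w3 = (-1407)·(-1407) + (-1701)·(-1701) + 96·96 = 4882266
λ ≈ 54599337/4882266 = 11.18320

11.18320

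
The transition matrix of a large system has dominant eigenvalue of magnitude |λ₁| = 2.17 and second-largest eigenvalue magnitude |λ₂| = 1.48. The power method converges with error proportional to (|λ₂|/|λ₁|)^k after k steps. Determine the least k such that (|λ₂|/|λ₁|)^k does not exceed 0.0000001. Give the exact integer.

|λ₂/λ₁| = 1.48/2.17 = 0.68203
Need k ≥ ln(0.0000001) / ln(0.68203) = -16.1181 / -0.3827 ≈ 42.118
Smallest integer k satisfying the bound: 43

43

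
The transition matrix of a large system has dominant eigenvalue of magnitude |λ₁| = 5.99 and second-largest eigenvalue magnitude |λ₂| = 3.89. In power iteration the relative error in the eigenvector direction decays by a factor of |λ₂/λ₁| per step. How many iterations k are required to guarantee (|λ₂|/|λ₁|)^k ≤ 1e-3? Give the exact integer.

|λ₂/λ₁| = 3.89/5.99 = 0.64942
Need k ≥ ln(1e-3) / ln(0.64942) = -6.9078 / -0.4317 ≈ 16.002
Smallest integer k satisfying the bound: 17

17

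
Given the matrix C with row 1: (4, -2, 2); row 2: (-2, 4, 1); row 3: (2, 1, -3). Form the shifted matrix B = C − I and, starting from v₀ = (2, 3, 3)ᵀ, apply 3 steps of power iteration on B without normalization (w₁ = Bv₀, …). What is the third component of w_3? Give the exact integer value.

B = C − I has rows (3, -2, 2); (-2, 3, 1); (2, 1, -4)
w1 = Bv₀ = (3·2 + (-2)·3 + 2·3; (-2)·2 + 3·3 + 1·3; 2·2 + 1·3 + (-4)·3) = (6, 8, -5)
w2 = Bw1 = (3·6 + (-2)·8 + 2·(-5); (-2)·6 + 3·8 + 1·(-5); 2·6 + 1·8 + (-4)·(-5)) = (-8, 7, 40)
w3 = Bw2 = (42, 77, -169)
Requested component of w3: -169

-169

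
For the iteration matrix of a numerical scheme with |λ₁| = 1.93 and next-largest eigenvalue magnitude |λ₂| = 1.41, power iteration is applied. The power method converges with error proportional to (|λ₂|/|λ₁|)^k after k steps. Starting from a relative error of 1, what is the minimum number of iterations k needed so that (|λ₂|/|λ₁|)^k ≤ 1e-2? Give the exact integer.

|λ₂/λ₁| = 1.41/1.93 = 0.73057
Need k ≥ ln(1e-2) / ln(0.73057) = -4.6052 / -0.3139 ≈ 14.669
Smallest integer k satisfying the bound: 15

15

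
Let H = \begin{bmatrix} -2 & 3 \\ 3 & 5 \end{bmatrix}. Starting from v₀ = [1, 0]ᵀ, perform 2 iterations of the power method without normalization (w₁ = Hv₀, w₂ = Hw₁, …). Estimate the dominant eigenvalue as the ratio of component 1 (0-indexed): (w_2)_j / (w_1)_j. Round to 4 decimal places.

λ ≈ 3.0000

w1 = Hv₀ = ((-2)·1 + 3·0; 3·1 + 5·0) = (-2, 3)
w2 = Hw1 = ((-2)·(-2) + 3·3; 3·(-2) + 5·3) = (13, 9)
Ratio at component: 9 / 3 = 3.0000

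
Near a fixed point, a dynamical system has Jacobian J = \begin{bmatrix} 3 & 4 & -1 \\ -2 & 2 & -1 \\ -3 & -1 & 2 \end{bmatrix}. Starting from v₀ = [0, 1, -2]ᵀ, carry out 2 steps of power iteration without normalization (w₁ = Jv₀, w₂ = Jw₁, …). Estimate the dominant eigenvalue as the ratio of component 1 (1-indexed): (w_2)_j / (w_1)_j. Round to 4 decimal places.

w1 = Jv₀ = (6, 4, -5)
w2 = Jw1 = (39, 1, -32)
Ratio at component: 39 / 6 = 6.5000

λ ≈ 6.5000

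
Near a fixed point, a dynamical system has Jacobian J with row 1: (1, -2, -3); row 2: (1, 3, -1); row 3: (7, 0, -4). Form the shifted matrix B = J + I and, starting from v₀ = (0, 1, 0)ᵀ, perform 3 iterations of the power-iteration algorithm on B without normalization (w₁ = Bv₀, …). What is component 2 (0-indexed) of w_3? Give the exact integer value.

B = J + I has rows (2, -2, -3); (1, 4, -1); (7, 0, -3)
w1 = Bv₀ = (-2, 4, 0)
w2 = Bw1 = (-12, 14, -14)
w3 = Bw2 = (-10, 58, -42)
Requested component of w3: -42

-42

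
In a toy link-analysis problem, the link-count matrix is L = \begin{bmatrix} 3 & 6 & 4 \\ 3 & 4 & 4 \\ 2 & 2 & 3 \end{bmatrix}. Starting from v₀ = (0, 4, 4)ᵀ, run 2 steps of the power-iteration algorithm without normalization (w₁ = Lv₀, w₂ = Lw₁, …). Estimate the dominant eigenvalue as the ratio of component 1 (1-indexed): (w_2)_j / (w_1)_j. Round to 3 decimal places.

w1 = Lv₀ = (40, 32, 20)
w2 = Lw1 = (392, 328, 204)
Ratio at component: 392 / 40 = 9.800

9.800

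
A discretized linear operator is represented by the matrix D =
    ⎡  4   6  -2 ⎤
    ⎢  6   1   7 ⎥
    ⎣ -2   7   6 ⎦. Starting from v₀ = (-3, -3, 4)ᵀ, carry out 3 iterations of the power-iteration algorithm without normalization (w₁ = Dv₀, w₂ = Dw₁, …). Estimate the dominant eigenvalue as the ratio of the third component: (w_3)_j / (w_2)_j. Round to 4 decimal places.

w1 = Dv₀ = (-38, 7, 9)
w2 = Dw1 = (-128, -158, 179)
w3 = Dw2 = (-1818, 327, 224)
Ratio at component: 224 / 179 = 1.2514

λ ≈ 1.2514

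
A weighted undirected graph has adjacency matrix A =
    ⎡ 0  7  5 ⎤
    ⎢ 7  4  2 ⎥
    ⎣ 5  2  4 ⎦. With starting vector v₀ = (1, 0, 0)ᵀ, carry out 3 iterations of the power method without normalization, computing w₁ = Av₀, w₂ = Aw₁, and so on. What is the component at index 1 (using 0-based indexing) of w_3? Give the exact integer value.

738

w1 = Av₀ = (0·1 + 7·0 + 5·0; 7·1 + 4·0 + 2·0; 5·1 + 2·0 + 4·0) = (0, 7, 5)
w2 = Aw1 = (0·0 + 7·7 + 5·5; 7·0 + 4·7 + 2·5; 5·0 + 2·7 + 4·5) = (74, 38, 34)
w3 = Aw2 = (436, 738, 582)
The requested component of w3 is 738.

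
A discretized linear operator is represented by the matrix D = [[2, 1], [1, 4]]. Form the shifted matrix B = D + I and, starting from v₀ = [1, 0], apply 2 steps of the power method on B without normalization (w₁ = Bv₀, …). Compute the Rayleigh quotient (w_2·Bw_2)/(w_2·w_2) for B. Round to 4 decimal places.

4.7561

B = D + I has rows (3, 1); (1, 5)
w1 = Bv₀ = (3, 1)
w2 = Bw1 = (10, 8)
Bw2 = (38, 50)
w2·Bw2 = 780; w2·w2 = 164; μ ≈ 780/164 = 4.7561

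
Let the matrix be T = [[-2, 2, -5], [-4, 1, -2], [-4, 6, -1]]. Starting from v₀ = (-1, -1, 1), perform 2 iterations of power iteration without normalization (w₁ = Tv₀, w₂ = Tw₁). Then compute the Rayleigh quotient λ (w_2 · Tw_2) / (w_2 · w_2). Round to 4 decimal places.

-3.0200

w1 = Tv₀ = ((-2)·(-1) + 2·(-1) + (-5)·1; (-4)·(-1) + 1·(-1) + (-2)·1; (-4)·(-1) + 6·(-1) + (-1)·1) = (-5, 1, -3)
w2 = Tw1 = ((-2)·(-5) + 2·1 + (-5)·(-3); (-4)·(-5) + 1·1 + (-2)·(-3); (-4)·(-5) + 6·1 + (-1)·(-3)) = (27, 27, 29)
Tw2 = (-145, -139, 25)
w2·Tw2 = 27·(-145) + 27·(-139) + 29·25 = -6943; w2·w2 = 27·27 + 27·27 + 29·29 = 2299
λ ≈ -6943/2299 = -3.0200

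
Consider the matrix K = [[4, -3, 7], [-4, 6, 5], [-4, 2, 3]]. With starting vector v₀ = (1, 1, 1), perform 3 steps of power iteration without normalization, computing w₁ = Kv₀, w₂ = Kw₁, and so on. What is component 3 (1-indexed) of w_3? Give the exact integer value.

-87

w1 = Kv₀ = (4·1 + (-3)·1 + 7·1; (-4)·1 + 6·1 + 5·1; (-4)·1 + 2·1 + 3·1) = (8, 7, 1)
w2 = Kw1 = (4·8 + (-3)·7 + 7·1; (-4)·8 + 6·7 + 5·1; (-4)·8 + 2·7 + 3·1) = (18, 15, -15)
w3 = Kw2 = (-78, -57, -87)
The requested component of w3 is -87.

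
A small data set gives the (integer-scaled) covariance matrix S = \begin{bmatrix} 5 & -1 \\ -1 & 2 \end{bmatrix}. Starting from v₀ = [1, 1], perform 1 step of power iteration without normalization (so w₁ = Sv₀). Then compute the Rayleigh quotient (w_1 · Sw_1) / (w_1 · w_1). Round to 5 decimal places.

λ ≈ 4.35294

w1 = Sv₀ = (4, 1)
Sw1 = (19, -2)
w1·Sw1 = 4·19 + 1·(-2) = 74; w1·w1 = 4·4 + 1·1 = 17
λ ≈ 74/17 = 4.35294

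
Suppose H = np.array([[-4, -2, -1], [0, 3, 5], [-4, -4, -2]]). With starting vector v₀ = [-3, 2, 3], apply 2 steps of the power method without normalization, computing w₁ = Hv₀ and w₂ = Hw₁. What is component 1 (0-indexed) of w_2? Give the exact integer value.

53

w1 = Hv₀ = ((-4)·(-3) + (-2)·2 + (-1)·3; 0·(-3) + 3·2 + 5·3; (-4)·(-3) + (-4)·2 + (-2)·3) = (5, 21, -2)
w2 = Hw1 = ((-4)·5 + (-2)·21 + (-1)·(-2); 0·5 + 3·21 + 5·(-2); (-4)·5 + (-4)·21 + (-2)·(-2)) = (-60, 53, -100)
The requested component of w2 is 53.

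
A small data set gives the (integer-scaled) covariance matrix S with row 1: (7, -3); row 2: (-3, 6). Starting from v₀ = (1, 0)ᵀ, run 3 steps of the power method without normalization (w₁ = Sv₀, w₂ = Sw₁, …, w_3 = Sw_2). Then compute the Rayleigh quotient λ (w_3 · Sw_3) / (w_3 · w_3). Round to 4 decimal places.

9.5315

w1 = Sv₀ = (7·1 + (-3)·0; (-3)·1 + 6·0) = (7, -3)
w2 = Sw1 = (7·7 + (-3)·(-3); (-3)·7 + 6·(-3)) = (58, -39)
w3 = Sw2 = (523, -408)
Sw3 = (4885, -4017)
w3·Sw3 = 523·4885 + (-408)·(-4017) = 4193791; w3·w3 = 523·523 + (-408)·(-408) = 439993
λ ≈ 4193791/439993 = 9.5315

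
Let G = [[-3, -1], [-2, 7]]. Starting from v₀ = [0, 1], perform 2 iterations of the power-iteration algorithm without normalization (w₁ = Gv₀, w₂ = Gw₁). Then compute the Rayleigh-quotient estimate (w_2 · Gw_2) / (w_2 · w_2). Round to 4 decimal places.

w1 = Gv₀ = ((-3)·0 + (-1)·1; (-2)·0 + 7·1) = (-1, 7)
w2 = Gw1 = ((-3)·(-1) + (-1)·7; (-2)·(-1) + 7·7) = (-4, 51)
Gw2 = (-39, 365)
w2·Gw2 = (-4)·(-39) + 51·365 = 18771; w2·w2 = (-4)·(-4) + 51·51 = 2617
λ ≈ 18771/2617 = 7.1727

7.1727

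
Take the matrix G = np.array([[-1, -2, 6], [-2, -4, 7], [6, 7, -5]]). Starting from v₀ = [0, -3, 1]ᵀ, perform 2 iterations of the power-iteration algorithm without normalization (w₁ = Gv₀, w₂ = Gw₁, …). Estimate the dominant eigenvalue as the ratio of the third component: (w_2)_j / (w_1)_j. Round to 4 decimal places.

λ ≈ -12.8846

w1 = Gv₀ = ((-1)·0 + (-2)·(-3) + 6·1; (-2)·0 + (-4)·(-3) + 7·1; 6·0 + 7·(-3) + (-5)·1) = (12, 19, -26)
w2 = Gw1 = ((-1)·12 + (-2)·19 + 6·(-26); (-2)·12 + (-4)·19 + 7·(-26); 6·12 + 7·19 + (-5)·(-26)) = (-206, -282, 335)
Ratio at component: 335 / -26 = -12.8846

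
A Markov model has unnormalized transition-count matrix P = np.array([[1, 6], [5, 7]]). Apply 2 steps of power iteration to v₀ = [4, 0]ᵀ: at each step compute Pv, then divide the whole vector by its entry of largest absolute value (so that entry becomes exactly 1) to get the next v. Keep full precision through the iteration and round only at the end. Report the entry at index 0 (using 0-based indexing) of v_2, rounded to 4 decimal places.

Pv0 = (4.00000, 20.00000); divide by 20.00000 → v1 = (0.20000, 1.00000)
Pv1 = (6.20000, 8.00000); divide by 8.00000 → v2 = (0.77500, 1.00000)
Requested entry of v2: 124/160 = 0.7750

0.7750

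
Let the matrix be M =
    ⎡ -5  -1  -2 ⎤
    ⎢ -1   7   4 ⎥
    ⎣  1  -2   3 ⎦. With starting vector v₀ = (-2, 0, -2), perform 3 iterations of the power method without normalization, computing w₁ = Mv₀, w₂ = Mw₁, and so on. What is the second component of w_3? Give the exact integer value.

-560

w1 = Mv₀ = (14, -6, -8)
w2 = Mw1 = (-48, -88, 2)
w3 = Mw2 = (324, -560, 134)
The requested component of w3 is -560.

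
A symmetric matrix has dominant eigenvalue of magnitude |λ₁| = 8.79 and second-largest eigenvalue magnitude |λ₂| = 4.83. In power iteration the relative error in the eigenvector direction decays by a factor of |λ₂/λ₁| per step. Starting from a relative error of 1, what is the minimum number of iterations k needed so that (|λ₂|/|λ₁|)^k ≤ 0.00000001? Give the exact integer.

|λ₂/λ₁| = 4.83/8.79 = 0.54949
Need k ≥ ln(0.00000001) / ln(0.54949) = -18.4207 / -0.5988 ≈ 30.764
Smallest integer k satisfying the bound: 31

31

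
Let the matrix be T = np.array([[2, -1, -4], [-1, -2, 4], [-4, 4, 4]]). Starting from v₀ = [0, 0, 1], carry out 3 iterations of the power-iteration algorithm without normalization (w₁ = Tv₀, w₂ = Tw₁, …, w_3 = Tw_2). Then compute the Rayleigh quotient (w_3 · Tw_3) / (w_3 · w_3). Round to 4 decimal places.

λ ≈ 8.4377

w1 = Tv₀ = (2·0 + (-1)·0 + (-4)·1; (-1)·0 + (-2)·0 + 4·1; (-4)·0 + 4·0 + 4·1) = (-4, 4, 4)
w2 = Tw1 = (2·(-4) + (-1)·4 + (-4)·4; (-1)·(-4) + (-2)·4 + 4·4; (-4)·(-4) + 4·4 + 4·4) = (-28, 12, 48)
w3 = Tw2 = (-260, 196, 352)
Tw3 = (-2124, 1276, 3232)
w3·Tw3 = (-260)·(-2124) + 196·1276 + 352·3232 = 1940000; w3·w3 = (-260)·(-260) + 196·196 + 352·352 = 229920
λ ≈ 1940000/229920 = 8.4377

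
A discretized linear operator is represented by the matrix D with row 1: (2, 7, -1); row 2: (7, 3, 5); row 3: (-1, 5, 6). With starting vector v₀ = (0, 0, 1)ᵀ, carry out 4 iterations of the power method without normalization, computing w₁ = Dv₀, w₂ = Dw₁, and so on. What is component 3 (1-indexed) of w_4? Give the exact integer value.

w1 = Dv₀ = (2·0 + 7·0 + (-1)·1; 7·0 + 3·0 + 5·1; (-1)·0 + 5·0 + 6·1) = (-1, 5, 6)
w2 = Dw1 = (2·(-1) + 7·5 + (-1)·6; 7·(-1) + 3·5 + 5·6; (-1)·(-1) + 5·5 + 6·6) = (27, 38, 62)
w3 = Dw2 = (258, 613, 535)
w4 = Dw3 = (4272, 6320, 6017)
The requested component of w4 is 6017.

6017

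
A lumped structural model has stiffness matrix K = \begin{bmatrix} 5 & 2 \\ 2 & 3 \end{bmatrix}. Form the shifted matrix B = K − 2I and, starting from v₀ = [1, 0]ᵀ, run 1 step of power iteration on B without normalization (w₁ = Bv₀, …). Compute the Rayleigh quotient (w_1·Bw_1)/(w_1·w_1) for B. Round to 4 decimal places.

B = K − 2I has rows (3, 2); (2, 1)
w1 = Bv₀ = (3·1 + 2·0; 2·1 + 1·0) = (3, 2)
Bw1 = (13, 8)
w1·Bw1 = 55; w1·w1 = 13; μ ≈ 55/13 = 4.2308

4.2308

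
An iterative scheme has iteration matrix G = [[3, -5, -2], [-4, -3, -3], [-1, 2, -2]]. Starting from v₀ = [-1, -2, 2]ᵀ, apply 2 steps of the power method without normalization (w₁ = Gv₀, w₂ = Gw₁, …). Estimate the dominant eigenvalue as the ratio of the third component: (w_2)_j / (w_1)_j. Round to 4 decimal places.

w1 = Gv₀ = (3·(-1) + (-5)·(-2) + (-2)·2; (-4)·(-1) + (-3)·(-2) + (-3)·2; (-1)·(-1) + 2·(-2) + (-2)·2) = (3, 4, -7)
w2 = Gw1 = (3·3 + (-5)·4 + (-2)·(-7); (-4)·3 + (-3)·4 + (-3)·(-7); (-1)·3 + 2·4 + (-2)·(-7)) = (3, -3, 19)
Ratio at component: 19 / -7 = -2.7143

-2.7143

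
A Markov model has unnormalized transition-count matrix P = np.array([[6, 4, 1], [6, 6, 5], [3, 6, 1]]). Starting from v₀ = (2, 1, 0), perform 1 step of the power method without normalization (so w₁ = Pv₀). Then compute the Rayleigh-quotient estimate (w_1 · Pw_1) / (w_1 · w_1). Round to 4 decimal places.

λ ≈ 13.3260

w1 = Pv₀ = (16, 18, 12)
Pw1 = (180, 264, 168)
w1·Pw1 = 16·180 + 18·264 + 12·168 = 9648; w1·w1 = 16·16 + 18·18 + 12·12 = 724
λ ≈ 9648/724 = 13.3260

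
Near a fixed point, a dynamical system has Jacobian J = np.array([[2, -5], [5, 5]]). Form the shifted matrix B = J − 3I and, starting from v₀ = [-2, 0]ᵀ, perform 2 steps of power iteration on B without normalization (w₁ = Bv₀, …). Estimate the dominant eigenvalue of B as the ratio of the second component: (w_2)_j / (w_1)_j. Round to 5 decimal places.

1.00000

B = J − 3I has rows (-1, -5); (5, 2)
w1 = Bv₀ = ((-1)·(-2) + (-5)·0; 5·(-2) + 2·0) = (2, -10)
w2 = Bw1 = ((-1)·2 + (-5)·(-10); 5·2 + 2·(-10)) = (48, -10)
Ratio: -10/-10 = 1.00000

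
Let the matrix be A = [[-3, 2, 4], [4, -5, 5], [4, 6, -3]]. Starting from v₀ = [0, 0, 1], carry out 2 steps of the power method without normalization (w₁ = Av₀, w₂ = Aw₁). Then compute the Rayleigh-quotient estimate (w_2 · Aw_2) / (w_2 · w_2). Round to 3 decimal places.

λ ≈ -8.219

w1 = Av₀ = (4, 5, -3)
w2 = Aw1 = (-14, -24, 55)
Aw2 = (214, 339, -365)
w2·Aw2 = (-14)·214 + (-24)·339 + 55·(-365) = -31207; w2·w2 = (-14)·(-14) + (-24)·(-24) + 55·55 = 3797
λ ≈ -31207/3797 = -8.219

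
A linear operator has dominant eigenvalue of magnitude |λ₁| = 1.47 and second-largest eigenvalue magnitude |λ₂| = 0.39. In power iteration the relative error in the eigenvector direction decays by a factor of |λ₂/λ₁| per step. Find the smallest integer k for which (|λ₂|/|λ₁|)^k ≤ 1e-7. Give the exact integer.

|λ₂/λ₁| = 0.39/1.47 = 0.26531
Need k ≥ ln(1e-7) / ln(0.26531) = -16.1181 / -1.3269 ≈ 12.147
Smallest integer k satisfying the bound: 13

13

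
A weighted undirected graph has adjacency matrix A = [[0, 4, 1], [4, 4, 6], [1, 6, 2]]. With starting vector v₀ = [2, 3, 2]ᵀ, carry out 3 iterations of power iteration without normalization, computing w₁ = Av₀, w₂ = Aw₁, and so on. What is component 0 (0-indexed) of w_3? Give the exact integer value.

1566

w1 = Av₀ = (14, 32, 24)
w2 = Aw1 = (152, 328, 254)
w3 = Aw2 = (1566, 3444, 2628)
The requested component of w3 is 1566.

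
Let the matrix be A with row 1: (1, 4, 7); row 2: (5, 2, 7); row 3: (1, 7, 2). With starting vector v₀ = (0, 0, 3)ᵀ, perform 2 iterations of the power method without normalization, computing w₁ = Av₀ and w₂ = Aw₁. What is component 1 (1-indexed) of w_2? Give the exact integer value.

147

w1 = Av₀ = (21, 21, 6)
w2 = Aw1 = (147, 189, 180)
The requested component of w2 is 147.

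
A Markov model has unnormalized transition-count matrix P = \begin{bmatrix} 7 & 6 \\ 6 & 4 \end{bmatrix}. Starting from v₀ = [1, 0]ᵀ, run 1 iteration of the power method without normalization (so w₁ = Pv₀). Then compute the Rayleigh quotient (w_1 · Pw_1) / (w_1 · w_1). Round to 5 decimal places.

11.65882

w1 = Pv₀ = (7·1 + 6·0; 6·1 + 4·0) = (7, 6)
Pw1 = (85, 66)
w1·Pw1 = 7·85 + 6·66 = 991; w1·w1 = 7·7 + 6·6 = 85
λ ≈ 991/85 = 11.65882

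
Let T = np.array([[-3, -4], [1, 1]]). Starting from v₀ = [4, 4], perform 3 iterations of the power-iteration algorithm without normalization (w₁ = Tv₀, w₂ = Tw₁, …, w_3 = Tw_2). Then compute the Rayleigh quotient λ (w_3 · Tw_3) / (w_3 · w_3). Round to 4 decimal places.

w1 = Tv₀ = ((-3)·4 + (-4)·4; 1·4 + 1·4) = (-28, 8)
w2 = Tw1 = ((-3)·(-28) + (-4)·8; 1·(-28) + 1·8) = (52, -20)
w3 = Tw2 = (-76, 32)
Tw3 = (100, -44)
w3·Tw3 = (-76)·100 + 32·(-44) = -9008; w3·w3 = (-76)·(-76) + 32·32 = 6800
λ ≈ -9008/6800 = -1.3247

λ ≈ -1.3247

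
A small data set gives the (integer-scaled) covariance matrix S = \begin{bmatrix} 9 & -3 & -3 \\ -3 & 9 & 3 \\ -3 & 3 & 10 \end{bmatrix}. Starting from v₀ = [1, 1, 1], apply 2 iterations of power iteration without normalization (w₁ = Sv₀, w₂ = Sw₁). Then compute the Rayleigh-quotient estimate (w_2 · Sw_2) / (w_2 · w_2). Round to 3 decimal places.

13.984

w1 = Sv₀ = (9·1 + (-3)·1 + (-3)·1; (-3)·1 + 9·1 + 3·1; (-3)·1 + 3·1 + 10·1) = (3, 9, 10)
w2 = Sw1 = (9·3 + (-3)·9 + (-3)·10; (-3)·3 + 9·9 + 3·10; (-3)·3 + 3·9 + 10·10) = (-30, 102, 118)
Sw2 = (-930, 1362, 1576)
w2·Sw2 = (-30)·(-930) + 102·1362 + 118·1576 = 352792; w2·w2 = (-30)·(-30) + 102·102 + 118·118 = 25228
λ ≈ 352792/25228 = 13.984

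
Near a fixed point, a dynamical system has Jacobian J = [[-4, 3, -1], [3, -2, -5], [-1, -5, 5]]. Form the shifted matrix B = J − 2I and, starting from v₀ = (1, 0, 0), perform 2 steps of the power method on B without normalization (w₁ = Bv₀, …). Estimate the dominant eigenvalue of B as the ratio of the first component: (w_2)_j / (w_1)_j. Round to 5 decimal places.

-7.66667

B = J − 2I has rows (-6, 3, -1); (3, -4, -5); (-1, -5, 3)
w1 = Bv₀ = (-6, 3, -1)
w2 = Bw1 = (46, -25, -12)
Ratio: 46/-6 = -7.66667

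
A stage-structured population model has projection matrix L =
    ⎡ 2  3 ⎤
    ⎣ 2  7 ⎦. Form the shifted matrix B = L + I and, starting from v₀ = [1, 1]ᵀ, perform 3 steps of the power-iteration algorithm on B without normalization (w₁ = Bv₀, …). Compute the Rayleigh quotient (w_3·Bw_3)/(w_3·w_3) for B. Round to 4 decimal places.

B = L + I has rows (3, 3); (2, 8)
w1 = Bv₀ = (3·1 + 3·1; 2·1 + 8·1) = (6, 10)
w2 = Bw1 = (3·6 + 3·10; 2·6 + 8·10) = (48, 92)
w3 = Bw2 = (420, 832)
Bw3 = (3756, 7496)
w3·Bw3 = 7814192; w3·w3 = 868624; μ ≈ 7814192/868624 = 8.9961

8.9961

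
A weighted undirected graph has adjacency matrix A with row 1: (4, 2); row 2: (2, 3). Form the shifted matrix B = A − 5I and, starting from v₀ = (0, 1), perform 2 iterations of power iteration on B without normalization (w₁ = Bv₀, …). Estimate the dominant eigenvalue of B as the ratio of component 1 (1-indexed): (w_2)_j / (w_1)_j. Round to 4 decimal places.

B = A − 5I has rows (-1, 2); (2, -2)
w1 = Bv₀ = (2, -2)
w2 = Bw1 = (-6, 8)
Ratio: -6/2 = -3.0000

μ ≈ -3.0000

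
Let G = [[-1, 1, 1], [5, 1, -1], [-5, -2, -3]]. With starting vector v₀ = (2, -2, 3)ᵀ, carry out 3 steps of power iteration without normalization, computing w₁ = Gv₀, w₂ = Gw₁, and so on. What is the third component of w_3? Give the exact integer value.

w1 = Gv₀ = ((-1)·2 + 1·(-2) + 1·3; 5·2 + 1·(-2) + (-1)·3; (-5)·2 + (-2)·(-2) + (-3)·3) = (-1, 5, -15)
w2 = Gw1 = ((-1)·(-1) + 1·5 + 1·(-15); 5·(-1) + 1·5 + (-1)·(-15); (-5)·(-1) + (-2)·5 + (-3)·(-15)) = (-9, 15, 40)
w3 = Gw2 = (64, -70, -105)
The requested component of w3 is -105.

-105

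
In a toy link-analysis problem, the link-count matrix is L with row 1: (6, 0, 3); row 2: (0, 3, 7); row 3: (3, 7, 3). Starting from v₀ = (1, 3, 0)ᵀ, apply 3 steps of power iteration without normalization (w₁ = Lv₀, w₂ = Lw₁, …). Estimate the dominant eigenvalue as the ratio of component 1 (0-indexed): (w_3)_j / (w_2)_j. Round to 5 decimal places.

8.49231

w1 = Lv₀ = (6, 9, 24)
w2 = Lw1 = (108, 195, 153)
w3 = Lw2 = (1107, 1656, 2148)
Ratio at component: 1656 / 195 = 8.49231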